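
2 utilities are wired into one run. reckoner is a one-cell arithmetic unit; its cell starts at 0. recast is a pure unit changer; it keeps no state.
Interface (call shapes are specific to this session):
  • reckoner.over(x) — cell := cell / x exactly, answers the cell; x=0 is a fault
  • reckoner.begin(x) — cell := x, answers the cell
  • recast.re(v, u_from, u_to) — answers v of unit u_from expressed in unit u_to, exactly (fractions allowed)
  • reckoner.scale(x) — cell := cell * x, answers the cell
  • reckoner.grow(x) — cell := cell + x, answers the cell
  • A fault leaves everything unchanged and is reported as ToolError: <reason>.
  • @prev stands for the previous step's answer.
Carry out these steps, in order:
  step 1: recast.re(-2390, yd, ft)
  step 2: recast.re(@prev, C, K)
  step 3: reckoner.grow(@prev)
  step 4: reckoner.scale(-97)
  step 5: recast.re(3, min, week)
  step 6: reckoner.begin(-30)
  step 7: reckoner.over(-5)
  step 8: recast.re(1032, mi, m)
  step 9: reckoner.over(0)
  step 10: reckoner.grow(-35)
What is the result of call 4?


I run re using v→-2390, u_from→yd, u_to→ft, and see -7170.
Calling re using v→@prev, u_from→C, u_to→K, → -137937/20.
I try grow using x→@prev, which returns -137937/20.
Calling scale using x→-97, and see 13379889/20.
I try re using v→3, u_from→min, u_to→week, and see 1/3360.
I invoke begin using x→-30, yielding -30.
Then over using x→-5, yielding 6.
Then re using v→1032, u_from→mi, u_to→m, and observe 207605376/125.
I invoke over using x→0, and get ToolError: division by zero.
I try grow using x→-35, → -29.

Answer: 13379889/20


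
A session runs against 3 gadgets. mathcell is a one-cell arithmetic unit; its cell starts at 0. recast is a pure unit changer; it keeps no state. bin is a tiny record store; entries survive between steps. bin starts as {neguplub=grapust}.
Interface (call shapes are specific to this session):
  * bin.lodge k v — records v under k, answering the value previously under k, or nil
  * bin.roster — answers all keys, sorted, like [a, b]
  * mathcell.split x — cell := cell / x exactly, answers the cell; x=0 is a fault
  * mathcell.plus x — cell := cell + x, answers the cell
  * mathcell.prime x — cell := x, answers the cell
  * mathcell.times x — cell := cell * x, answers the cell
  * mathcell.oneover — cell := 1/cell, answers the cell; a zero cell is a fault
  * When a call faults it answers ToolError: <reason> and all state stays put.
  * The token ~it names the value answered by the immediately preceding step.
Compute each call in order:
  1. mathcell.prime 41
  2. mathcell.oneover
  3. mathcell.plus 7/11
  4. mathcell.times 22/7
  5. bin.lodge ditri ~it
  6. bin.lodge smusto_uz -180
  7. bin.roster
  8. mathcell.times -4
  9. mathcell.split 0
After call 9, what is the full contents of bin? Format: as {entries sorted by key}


I call mathcell.prime using x→41, and observe 41.
I use mathcell.oneover(), and see 1/41.
I try mathcell.plus using x→7/11, and see 298/451.
I call mathcell.times using x→22/7, yielding 596/287.
Using bin.lodge using k→ditri, v→~it, and see nil.
Now I run bin.lodge using k→smusto_uz, v→-180: nil.
I use bin.roster, → [ditri, neguplub, smusto_uz].
Then mathcell.times using x→-4, and get -2384/287.
I run mathcell.split using x→0, — result: ToolError: division by zero.

Answer: {ditri=596/287, neguplub=grapust, smusto_uz=-180}


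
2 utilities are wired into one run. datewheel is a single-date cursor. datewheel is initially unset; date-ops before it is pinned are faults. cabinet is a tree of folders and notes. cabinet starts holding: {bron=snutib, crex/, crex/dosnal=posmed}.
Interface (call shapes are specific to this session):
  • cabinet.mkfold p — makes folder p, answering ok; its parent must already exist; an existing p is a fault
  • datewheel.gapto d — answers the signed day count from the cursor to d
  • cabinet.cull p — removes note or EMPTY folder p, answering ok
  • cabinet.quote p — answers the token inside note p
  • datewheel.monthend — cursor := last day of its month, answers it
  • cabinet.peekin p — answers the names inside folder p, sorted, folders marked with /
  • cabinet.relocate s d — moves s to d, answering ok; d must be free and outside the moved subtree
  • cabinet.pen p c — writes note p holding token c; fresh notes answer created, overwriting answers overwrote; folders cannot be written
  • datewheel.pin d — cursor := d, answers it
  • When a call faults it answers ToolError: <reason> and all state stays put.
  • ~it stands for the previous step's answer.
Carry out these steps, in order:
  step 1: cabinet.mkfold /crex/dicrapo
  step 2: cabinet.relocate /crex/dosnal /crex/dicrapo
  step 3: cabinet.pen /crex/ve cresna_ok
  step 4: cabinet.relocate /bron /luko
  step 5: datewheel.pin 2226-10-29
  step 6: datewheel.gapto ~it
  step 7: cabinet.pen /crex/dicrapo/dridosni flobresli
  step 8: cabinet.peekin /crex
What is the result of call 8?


Answer: [dicrapo/, dosnal, ve]

Derivation:
% 1. mkfold(/crex/dicrapo) => ok
% 2. relocate(/crex/dosnal, /crex/dicrapo) => ToolError: exists
% 3. pen(/crex/ve, cresna_ok) => created
% 4. relocate(/bron, /luko) => ok
% 5. pin(2226-10-29) => 2226-10-29
% 6. gapto(~it) => 0
% 7. pen(/crex/dicrapo/dridosni, flobresli) => created
% 8. peekin(/crex) => [dicrapo/, dosnal, ve]


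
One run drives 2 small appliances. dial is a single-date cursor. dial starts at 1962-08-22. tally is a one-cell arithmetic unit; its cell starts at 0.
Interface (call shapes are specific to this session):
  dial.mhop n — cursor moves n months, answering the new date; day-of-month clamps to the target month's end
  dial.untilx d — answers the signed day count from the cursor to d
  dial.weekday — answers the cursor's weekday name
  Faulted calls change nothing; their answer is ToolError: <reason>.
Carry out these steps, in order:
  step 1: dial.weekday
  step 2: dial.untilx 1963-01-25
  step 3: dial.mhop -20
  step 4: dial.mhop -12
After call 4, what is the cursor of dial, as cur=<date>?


Answer: cur=1959-12-22

Derivation:
~$ dial.weekday
[out] Wednesday
~$ dial.untilx 1963-01-25
[out] 156
~$ dial.mhop -20
[out] 1960-12-22
~$ dial.mhop -12
[out] 1959-12-22


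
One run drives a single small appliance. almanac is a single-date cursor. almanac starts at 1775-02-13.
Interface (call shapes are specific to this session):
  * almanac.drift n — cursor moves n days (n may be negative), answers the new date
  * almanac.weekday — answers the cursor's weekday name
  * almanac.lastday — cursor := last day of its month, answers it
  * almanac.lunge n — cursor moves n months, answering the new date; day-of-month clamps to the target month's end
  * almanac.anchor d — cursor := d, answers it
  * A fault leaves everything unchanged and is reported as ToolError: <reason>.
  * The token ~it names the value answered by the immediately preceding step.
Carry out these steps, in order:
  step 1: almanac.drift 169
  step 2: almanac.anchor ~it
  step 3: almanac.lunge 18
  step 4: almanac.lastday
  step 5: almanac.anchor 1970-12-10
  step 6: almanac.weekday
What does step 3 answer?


Answer: 1777-02-01

Derivation:
I call almanac.drift with n→169, → 1775-08-01.
I invoke almanac.anchor with d→~it, yielding 1775-08-01.
Invoking almanac.lunge with n→18: 1777-02-01.
Invoking almanac.lastday(), and observe 1777-02-28.
I try almanac.anchor with d→1970-12-10, and see 1970-12-10.
Invoking almanac.weekday, which returns Thursday.


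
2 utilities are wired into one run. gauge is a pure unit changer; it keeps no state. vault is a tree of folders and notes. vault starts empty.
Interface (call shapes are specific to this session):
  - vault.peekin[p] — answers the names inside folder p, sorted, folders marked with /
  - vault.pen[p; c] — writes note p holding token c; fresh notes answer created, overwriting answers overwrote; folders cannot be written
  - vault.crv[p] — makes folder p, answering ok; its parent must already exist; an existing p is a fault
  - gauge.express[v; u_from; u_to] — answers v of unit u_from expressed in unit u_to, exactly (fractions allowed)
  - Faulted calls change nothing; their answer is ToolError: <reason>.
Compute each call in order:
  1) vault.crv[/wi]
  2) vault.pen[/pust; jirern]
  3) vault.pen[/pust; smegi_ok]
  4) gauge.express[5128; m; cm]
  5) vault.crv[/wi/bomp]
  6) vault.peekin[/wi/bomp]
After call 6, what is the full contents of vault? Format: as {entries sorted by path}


Answer: {pust=smegi_ok, wi/, wi/bomp/}

Derivation:
Next I call vault.crv passing p: /wi, → ok.
I call vault.pen passing p: /pust, c: jirern, giving created.
I run vault.pen passing p: /pust, c: smegi_ok, and observe overwrote.
I call gauge.express passing v: 5128, u_from: m, u_to: cm, yielding 512800.
I call vault.crv passing p: /wi/bomp, and get ok.
I call vault.peekin passing p: /wi/bomp, → [].


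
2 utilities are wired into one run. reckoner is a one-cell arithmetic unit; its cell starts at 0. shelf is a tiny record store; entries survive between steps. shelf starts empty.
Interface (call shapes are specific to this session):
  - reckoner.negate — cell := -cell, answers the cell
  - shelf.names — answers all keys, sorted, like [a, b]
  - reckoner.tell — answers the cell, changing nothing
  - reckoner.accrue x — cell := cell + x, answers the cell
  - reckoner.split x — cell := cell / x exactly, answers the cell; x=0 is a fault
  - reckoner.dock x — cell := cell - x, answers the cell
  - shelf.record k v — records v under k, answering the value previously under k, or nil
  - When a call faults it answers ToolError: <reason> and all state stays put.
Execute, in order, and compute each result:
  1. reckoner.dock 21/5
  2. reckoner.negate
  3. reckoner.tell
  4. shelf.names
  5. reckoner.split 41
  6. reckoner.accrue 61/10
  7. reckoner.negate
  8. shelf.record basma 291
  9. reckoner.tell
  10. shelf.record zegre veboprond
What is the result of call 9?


·→ dock(x: 21/5)
·← -21/5
·→ negate()
·← 21/5
·→ tell()
·← 21/5
·→ names()
·← []
·→ split(x: 41)
·← 21/205
·→ accrue(x: 61/10)
·← 2543/410
·→ negate()
·← -2543/410
·→ record(k: basma, v: 291)
·← nil
·→ tell()
·← -2543/410
·→ record(k: zegre, v: veboprond)
·← nil

Answer: -2543/410


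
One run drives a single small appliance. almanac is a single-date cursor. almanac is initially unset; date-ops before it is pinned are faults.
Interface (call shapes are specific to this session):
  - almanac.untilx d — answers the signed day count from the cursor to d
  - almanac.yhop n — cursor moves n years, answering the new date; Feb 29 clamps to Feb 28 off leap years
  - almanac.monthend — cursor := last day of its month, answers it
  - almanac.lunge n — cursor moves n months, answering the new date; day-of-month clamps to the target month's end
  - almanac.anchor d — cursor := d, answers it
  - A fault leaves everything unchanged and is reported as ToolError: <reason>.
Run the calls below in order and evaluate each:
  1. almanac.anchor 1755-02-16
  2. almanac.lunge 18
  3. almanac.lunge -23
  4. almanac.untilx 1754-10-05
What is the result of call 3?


Answer: 1754-09-16

Derivation:
Next I call anchor passing d→1755-02-16, and see 1755-02-16.
Then lunge passing n→18, → 1756-08-16.
Invoking lunge passing n→-23: 1754-09-16.
Using untilx passing d→1754-10-05, — result: 19.


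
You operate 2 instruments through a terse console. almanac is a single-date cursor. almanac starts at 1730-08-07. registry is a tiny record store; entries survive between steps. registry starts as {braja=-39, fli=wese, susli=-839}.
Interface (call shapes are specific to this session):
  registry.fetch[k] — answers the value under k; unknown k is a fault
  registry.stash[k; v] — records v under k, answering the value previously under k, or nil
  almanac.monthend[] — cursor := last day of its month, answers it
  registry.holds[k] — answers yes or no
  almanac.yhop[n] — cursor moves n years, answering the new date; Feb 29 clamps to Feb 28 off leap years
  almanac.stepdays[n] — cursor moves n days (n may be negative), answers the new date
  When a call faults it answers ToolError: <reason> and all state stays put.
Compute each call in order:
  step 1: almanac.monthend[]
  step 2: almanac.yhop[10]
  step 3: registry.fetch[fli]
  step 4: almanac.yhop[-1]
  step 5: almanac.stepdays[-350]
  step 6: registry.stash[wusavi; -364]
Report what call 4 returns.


Next I call almanac.monthend(), giving 1730-08-31.
I invoke almanac.yhop passing n→10, and get 1740-08-31.
Invoking registry.fetch passing k→fli, yielding wese.
Invoking almanac.yhop passing n→-1, and get 1739-08-31.
Now I run almanac.stepdays passing n→-350, giving 1738-09-15.
Now I run registry.stash passing k→wusavi, v→-364, giving nil.

Answer: 1739-08-31


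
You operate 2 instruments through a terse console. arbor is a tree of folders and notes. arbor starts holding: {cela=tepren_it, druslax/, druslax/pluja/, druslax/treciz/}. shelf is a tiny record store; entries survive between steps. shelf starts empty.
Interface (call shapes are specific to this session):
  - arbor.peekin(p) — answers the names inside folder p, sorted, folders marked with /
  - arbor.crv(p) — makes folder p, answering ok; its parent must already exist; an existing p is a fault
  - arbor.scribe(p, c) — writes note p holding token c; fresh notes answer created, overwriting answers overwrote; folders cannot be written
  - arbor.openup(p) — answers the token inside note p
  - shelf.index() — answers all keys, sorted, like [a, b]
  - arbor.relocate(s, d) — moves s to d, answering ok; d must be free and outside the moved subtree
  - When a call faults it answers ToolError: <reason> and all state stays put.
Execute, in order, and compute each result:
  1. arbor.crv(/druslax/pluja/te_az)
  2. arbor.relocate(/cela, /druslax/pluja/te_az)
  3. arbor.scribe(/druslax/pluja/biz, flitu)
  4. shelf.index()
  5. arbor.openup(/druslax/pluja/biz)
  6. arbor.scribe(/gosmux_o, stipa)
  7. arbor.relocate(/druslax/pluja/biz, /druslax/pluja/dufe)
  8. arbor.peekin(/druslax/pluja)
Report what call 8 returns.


Next I call arbor.crv with p='/druslax/pluja/te_az', yielding ok.
I invoke arbor.relocate with s='/cela', d='/druslax/pluja/te_az', → ToolError: exists.
I use arbor.scribe with p='/druslax/pluja/biz', c='flitu', — result: created.
Next I call shelf.index, which returns [].
Then arbor.openup with p='/druslax/pluja/biz', → flitu.
Invoking arbor.scribe with p='/gosmux_o', c='stipa', yielding created.
Then arbor.relocate with s='/druslax/pluja/biz', d='/druslax/pluja/dufe', and see ok.
Invoking arbor.peekin with p='/druslax/pluja', which returns [dufe, te_az/].

Answer: [dufe, te_az/]


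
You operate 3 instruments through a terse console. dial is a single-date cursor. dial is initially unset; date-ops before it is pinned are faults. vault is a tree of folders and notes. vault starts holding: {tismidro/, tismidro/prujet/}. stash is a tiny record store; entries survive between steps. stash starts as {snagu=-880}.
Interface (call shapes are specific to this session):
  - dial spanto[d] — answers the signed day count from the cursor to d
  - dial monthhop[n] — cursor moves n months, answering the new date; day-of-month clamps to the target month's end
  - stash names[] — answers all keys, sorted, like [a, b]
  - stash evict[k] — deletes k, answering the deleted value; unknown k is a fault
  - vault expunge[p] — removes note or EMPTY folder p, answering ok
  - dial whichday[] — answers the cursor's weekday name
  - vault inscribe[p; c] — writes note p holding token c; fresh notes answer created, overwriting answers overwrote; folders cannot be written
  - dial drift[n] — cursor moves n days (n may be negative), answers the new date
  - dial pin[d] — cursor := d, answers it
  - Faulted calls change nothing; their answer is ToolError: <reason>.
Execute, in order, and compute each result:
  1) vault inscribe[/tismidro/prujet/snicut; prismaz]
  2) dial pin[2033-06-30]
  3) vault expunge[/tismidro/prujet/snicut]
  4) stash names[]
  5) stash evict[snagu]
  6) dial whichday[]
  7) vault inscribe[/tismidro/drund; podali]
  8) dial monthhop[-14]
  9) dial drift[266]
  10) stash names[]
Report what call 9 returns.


Act: vault inscribe[/tismidro/prujet/snicut; prismaz]
Obs: created
Act: dial pin[2033-06-30]
Obs: 2033-06-30
Act: vault expunge[/tismidro/prujet/snicut]
Obs: ok
Act: stash names[]
Obs: [snagu]
Act: stash evict[snagu]
Obs: -880
Act: dial whichday[]
Obs: Thursday
Act: vault inscribe[/tismidro/drund; podali]
Obs: created
Act: dial monthhop[-14]
Obs: 2032-04-30
Act: dial drift[266]
Obs: 2033-01-21
Act: stash names[]
Obs: []

Answer: 2033-01-21


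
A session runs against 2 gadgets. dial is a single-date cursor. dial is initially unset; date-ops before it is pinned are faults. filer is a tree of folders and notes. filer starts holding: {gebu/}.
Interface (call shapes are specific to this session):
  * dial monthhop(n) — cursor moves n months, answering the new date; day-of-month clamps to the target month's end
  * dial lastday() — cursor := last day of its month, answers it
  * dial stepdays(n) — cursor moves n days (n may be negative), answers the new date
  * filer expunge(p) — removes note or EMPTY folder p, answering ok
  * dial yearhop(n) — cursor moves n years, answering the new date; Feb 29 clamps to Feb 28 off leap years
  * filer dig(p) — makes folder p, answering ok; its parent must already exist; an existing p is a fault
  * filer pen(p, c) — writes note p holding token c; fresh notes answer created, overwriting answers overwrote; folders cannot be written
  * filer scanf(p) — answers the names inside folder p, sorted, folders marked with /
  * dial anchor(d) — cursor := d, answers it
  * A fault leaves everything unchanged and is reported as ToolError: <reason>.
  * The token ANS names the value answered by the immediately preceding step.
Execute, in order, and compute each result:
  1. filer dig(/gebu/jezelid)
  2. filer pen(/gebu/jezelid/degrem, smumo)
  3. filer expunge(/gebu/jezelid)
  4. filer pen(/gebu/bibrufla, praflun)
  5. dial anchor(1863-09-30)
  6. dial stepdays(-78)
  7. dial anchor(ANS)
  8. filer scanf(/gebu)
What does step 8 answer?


~$ filer dig /gebu/jezelid
[out] ok
~$ filer pen /gebu/jezelid/degrem smumo
[out] created
~$ filer expunge /gebu/jezelid
[out] ToolError: not empty
~$ filer pen /gebu/bibrufla praflun
[out] created
~$ dial anchor 1863-09-30
[out] 1863-09-30
~$ dial stepdays -78
[out] 1863-07-14
~$ dial anchor ANS
[out] 1863-07-14
~$ filer scanf /gebu
[out] [bibrufla, jezelid/]

Answer: [bibrufla, jezelid/]


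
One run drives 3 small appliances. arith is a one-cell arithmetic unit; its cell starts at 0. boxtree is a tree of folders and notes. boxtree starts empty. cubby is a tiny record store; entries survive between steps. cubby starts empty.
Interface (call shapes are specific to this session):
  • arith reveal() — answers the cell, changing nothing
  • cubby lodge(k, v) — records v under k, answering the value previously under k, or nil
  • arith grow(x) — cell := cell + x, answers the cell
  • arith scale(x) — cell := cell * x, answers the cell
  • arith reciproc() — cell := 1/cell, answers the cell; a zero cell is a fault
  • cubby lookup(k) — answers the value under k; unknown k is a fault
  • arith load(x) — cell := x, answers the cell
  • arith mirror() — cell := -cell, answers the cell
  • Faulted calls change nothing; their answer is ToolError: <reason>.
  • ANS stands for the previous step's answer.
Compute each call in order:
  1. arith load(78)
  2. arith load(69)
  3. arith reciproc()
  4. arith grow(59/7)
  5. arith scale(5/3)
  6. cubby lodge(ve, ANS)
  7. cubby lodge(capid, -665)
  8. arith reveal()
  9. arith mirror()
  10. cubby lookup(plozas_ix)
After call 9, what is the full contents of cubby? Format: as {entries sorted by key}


Answer: {capid=-665, ve=20390/1449}

Derivation:
Step: arith load[x='78']
Result: 78
Step: arith load[x='69']
Result: 69
Step: arith reciproc[]
Result: 1/69
Step: arith grow[x='59/7']
Result: 4078/483
Step: arith scale[x='5/3']
Result: 20390/1449
Step: cubby lodge[k='ve'; v='ANS']
Result: nil
Step: cubby lodge[k='capid'; v='-665']
Result: nil
Step: arith reveal[]
Result: 20390/1449
Step: arith mirror[]
Result: -20390/1449
Step: cubby lookup[k='plozas_ix']
Result: ToolError: no such key plozas_ix


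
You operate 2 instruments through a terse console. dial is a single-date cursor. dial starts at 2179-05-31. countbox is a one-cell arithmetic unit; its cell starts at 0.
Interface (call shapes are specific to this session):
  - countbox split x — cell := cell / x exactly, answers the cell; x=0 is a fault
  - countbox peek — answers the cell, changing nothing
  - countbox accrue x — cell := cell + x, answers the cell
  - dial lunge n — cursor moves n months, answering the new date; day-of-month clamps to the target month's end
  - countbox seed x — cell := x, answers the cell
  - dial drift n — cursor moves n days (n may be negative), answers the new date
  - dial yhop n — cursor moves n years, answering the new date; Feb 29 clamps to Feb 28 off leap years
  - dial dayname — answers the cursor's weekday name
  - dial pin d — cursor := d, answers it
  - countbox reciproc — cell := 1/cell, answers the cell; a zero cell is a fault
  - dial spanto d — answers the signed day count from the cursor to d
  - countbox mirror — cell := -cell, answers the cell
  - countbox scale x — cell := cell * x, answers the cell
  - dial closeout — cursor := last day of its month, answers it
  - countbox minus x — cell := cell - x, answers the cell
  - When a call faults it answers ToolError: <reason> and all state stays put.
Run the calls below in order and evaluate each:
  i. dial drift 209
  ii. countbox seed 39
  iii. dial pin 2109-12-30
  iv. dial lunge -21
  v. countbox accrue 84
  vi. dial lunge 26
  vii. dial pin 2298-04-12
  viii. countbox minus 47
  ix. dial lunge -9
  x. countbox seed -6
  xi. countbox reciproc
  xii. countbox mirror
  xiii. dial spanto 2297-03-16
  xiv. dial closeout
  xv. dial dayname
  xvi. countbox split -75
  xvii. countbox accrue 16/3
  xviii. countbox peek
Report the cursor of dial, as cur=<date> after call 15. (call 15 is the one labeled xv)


I run dial drift with 209, and see 2179-12-26.
Invoking countbox seed with 39: 39.
I use dial pin with 2109-12-30, yielding 2109-12-30.
I use dial lunge with -21, → 2108-03-30.
I invoke countbox accrue with 84, and get 123.
I run dial lunge with 26, — result: 2110-05-30.
I use dial pin with 2298-04-12, and get 2298-04-12.
Then countbox minus with 47, and get 76.
I call dial lunge with -9, which returns 2297-07-12.
Now I run countbox seed with -6, yielding -6.
I call countbox reciproc, giving -1/6.
I call countbox mirror, and get 1/6.
I call dial spanto with 2297-03-16, and get -118.
Next I call dial closeout, — result: 2297-07-31.
I call dial dayname, → Saturday.
Calling countbox split with -75, and observe -1/450.
Next I call countbox accrue with 16/3, and see 2399/450.
Calling countbox peek(), and see 2399/450.

Answer: cur=2297-07-31


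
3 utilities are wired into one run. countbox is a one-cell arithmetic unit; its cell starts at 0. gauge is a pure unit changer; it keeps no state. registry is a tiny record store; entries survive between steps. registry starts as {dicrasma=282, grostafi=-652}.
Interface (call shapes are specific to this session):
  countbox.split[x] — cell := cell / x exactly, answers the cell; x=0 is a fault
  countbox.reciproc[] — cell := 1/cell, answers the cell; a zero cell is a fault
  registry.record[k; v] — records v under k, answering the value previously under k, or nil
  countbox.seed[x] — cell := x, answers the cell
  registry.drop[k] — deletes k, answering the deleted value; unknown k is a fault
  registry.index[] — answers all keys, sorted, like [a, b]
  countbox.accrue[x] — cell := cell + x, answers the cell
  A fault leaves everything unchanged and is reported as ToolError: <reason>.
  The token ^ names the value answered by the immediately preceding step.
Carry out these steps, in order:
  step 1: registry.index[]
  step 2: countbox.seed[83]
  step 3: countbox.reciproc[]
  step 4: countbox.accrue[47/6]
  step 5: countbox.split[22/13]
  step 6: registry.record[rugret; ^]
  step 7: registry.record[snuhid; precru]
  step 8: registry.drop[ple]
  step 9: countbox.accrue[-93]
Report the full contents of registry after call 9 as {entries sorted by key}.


% registry.index() ~> [dicrasma, grostafi]
% countbox.seed(x='83') ~> 83
% countbox.reciproc() ~> 1/83
% countbox.accrue(x='47/6') ~> 3907/498
% countbox.split(x='22/13') ~> 50791/10956
% registry.record(k='rugret', v='^') ~> nil
% registry.record(k='snuhid', v='precru') ~> nil
% registry.drop(k='ple') ~> ToolError: no such key ple
% countbox.accrue(x='-93') ~> -968117/10956

Answer: {dicrasma=282, grostafi=-652, rugret=50791/10956, snuhid=precru}


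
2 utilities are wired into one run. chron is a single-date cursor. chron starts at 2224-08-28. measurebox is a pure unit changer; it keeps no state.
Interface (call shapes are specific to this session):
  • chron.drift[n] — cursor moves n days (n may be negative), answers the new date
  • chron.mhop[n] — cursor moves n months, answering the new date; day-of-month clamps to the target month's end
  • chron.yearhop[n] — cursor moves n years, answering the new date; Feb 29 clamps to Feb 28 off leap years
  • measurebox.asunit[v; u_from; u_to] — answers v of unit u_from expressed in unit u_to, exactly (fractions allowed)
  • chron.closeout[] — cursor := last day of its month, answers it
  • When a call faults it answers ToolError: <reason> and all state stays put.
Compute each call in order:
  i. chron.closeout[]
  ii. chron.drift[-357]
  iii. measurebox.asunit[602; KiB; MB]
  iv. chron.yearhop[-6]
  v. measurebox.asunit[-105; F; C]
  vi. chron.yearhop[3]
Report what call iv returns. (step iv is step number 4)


Using closeout, giving 2224-08-31.
Using drift passing n='-357', and see 2223-09-09.
I call asunit passing v='602', u_from='KiB', u_to='MB', and observe 9632/15625.
I try yearhop passing n='-6', and get 2217-09-09.
I run asunit passing v='-105', u_from='F', u_to='C', yielding -685/9.
Now I run yearhop passing n='3', and get 2220-09-09.

Answer: 2217-09-09


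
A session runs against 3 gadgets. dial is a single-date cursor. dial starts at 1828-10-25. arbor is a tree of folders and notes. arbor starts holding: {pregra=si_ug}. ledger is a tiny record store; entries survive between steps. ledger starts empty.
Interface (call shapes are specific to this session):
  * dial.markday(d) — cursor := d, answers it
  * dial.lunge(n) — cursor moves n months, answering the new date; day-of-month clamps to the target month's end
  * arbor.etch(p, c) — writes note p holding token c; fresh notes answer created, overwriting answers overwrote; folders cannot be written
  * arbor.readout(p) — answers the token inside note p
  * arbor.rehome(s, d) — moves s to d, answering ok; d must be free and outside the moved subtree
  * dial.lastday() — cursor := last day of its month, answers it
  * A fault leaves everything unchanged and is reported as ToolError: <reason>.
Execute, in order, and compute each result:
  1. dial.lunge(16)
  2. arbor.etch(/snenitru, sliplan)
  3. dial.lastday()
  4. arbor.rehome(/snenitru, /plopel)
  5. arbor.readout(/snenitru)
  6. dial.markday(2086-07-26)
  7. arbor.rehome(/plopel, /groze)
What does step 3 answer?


Answer: 1830-02-28

Derivation:
>>> lunge n→16
= 1830-02-25
>>> etch p→/snenitru c→sliplan
= created
>>> lastday
= 1830-02-28
>>> rehome s→/snenitru d→/plopel
= ok
>>> readout p→/snenitru
= ToolError: not found
>>> markday d→2086-07-26
= 2086-07-26
>>> rehome s→/plopel d→/groze
= ok


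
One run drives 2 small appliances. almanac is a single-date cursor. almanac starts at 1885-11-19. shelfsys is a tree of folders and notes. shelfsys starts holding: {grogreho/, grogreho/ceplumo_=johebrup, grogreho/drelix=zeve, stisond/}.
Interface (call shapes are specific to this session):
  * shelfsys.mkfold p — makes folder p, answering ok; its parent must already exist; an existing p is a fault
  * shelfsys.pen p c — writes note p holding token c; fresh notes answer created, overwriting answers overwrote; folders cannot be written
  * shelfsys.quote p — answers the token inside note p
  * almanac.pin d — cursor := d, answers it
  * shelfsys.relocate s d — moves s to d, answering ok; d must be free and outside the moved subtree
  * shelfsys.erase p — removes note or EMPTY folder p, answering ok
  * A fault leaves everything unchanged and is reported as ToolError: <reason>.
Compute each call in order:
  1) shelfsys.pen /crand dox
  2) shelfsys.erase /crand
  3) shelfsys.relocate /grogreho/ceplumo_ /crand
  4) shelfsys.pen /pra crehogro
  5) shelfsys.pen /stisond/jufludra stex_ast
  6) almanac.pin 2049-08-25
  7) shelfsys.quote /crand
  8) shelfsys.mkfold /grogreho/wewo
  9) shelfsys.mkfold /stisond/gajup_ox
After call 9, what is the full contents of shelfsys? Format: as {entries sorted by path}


Answer: {crand=johebrup, grogreho/, grogreho/drelix=zeve, grogreho/wewo/, pra=crehogro, stisond/, stisond/gajup_ox/, stisond/jufludra=stex_ast}

Derivation:
I invoke shelfsys.pen(p→/crand, c→dox), and get created.
Next I call shelfsys.erase(p→/crand), — result: ok.
I try shelfsys.relocate(s→/grogreho/ceplumo_, d→/crand), — result: ok.
Invoking shelfsys.pen(p→/pra, c→crehogro), — result: created.
Using shelfsys.pen(p→/stisond/jufludra, c→stex_ast), and observe created.
Invoking almanac.pin(d→2049-08-25), → 2049-08-25.
Now I run shelfsys.quote(p→/crand), and get johebrup.
Invoking shelfsys.mkfold(p→/grogreho/wewo), which returns ok.
I run shelfsys.mkfold(p→/stisond/gajup_ox), giving ok.


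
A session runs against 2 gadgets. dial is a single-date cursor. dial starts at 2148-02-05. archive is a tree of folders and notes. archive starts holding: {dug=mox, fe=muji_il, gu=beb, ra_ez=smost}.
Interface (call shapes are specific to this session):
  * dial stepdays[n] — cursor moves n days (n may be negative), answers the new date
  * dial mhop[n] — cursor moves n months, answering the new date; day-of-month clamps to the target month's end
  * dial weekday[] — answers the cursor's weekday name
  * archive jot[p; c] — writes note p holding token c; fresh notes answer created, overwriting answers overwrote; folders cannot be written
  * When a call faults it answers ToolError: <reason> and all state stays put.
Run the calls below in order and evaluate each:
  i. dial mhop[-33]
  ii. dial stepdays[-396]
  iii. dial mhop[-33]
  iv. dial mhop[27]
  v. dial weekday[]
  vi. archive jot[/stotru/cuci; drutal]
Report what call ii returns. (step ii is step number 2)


Using dial mhop(-33), which returns 2145-05-05.
I call dial stepdays(-396), and see 2144-04-04.
I use dial mhop(-33), which returns 2141-07-04.
I try dial mhop(27), which returns 2143-10-04.
I use dial weekday(), — result: Friday.
Invoking archive jot(/stotru/cuci, drutal), and see ToolError: no parent.

Answer: 2144-04-04


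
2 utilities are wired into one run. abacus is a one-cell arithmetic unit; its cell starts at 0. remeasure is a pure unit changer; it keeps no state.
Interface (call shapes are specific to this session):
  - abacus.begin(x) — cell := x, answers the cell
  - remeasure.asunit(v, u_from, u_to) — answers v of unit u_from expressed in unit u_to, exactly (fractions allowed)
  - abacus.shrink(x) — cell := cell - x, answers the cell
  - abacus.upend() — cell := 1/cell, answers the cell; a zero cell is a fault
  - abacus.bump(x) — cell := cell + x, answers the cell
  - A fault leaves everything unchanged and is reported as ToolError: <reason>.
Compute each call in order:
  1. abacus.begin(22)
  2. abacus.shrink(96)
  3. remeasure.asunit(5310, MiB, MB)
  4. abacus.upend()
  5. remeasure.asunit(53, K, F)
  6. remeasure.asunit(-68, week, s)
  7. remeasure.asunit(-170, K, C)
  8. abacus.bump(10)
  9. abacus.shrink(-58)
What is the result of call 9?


Step: abacus.begin[22]
Result: 22
Step: abacus.shrink[96]
Result: -74
Step: remeasure.asunit[5310; MiB; MB]
Result: 17399808/3125
Step: abacus.upend[]
Result: -1/74
Step: remeasure.asunit[53; K; F]
Result: -36427/100
Step: remeasure.asunit[-68; week; s]
Result: -41126400
Step: remeasure.asunit[-170; K; C]
Result: -8863/20
Step: abacus.bump[10]
Result: 739/74
Step: abacus.shrink[-58]
Result: 5031/74

Answer: 5031/74


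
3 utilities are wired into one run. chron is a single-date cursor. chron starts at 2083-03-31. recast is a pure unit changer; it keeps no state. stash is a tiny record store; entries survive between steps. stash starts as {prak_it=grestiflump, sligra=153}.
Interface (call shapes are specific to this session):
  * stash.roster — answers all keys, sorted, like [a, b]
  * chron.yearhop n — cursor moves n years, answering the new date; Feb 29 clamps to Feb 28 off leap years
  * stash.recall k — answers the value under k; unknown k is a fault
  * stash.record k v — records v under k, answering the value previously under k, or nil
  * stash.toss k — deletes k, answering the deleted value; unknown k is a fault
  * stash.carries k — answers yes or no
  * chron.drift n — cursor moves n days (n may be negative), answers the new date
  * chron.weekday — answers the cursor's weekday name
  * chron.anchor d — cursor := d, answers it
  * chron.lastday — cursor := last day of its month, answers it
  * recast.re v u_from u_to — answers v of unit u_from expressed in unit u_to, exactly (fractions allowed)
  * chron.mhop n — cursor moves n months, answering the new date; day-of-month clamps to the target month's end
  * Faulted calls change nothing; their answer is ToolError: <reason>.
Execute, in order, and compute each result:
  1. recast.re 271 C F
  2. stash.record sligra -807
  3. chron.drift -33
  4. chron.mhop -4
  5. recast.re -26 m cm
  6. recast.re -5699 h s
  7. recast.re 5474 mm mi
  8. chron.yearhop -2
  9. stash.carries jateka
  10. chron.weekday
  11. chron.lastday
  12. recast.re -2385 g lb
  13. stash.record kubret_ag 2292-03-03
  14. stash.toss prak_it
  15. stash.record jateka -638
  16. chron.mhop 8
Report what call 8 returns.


$ recast.re v: 271 u_from: C u_to: F
:: 2599/5
$ stash.record k: sligra v: -807
:: 153
$ chron.drift n: -33
:: 2083-02-26
$ chron.mhop n: -4
:: 2082-10-26
$ recast.re v: -26 u_from: m u_to: cm
:: -2600
$ recast.re v: -5699 u_from: h u_to: s
:: -20516400
$ recast.re v: 5474 u_from: mm u_to: mi
:: 2737/804672
$ chron.yearhop n: -2
:: 2080-10-26
$ stash.carries k: jateka
:: no
$ chron.weekday
:: Saturday
$ chron.lastday
:: 2080-10-31
$ recast.re v: -2385 u_from: g u_to: lb
:: -238500000/45359237
$ stash.record k: kubret_ag v: 2292-03-03
:: nil
$ stash.toss k: prak_it
:: grestiflump
$ stash.record k: jateka v: -638
:: nil
$ chron.mhop n: 8
:: 2081-06-30

Answer: 2080-10-26


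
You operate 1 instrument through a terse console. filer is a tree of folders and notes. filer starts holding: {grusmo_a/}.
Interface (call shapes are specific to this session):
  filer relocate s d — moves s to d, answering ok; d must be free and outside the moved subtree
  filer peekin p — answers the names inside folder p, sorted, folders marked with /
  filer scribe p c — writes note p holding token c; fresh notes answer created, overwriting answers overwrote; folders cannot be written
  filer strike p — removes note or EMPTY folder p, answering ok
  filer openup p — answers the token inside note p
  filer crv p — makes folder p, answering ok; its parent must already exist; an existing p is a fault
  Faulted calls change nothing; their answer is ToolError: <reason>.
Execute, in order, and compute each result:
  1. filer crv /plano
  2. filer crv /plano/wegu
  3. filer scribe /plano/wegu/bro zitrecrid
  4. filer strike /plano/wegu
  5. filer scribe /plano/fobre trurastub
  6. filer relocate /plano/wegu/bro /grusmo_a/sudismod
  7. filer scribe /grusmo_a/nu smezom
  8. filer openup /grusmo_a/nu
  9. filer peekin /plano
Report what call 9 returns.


Answer: [fobre, wegu/]

Derivation:
Do: filer crv[p: /plano]
See: ok
Do: filer crv[p: /plano/wegu]
See: ok
Do: filer scribe[p: /plano/wegu/bro; c: zitrecrid]
See: created
Do: filer strike[p: /plano/wegu]
See: ToolError: not empty
Do: filer scribe[p: /plano/fobre; c: trurastub]
See: created
Do: filer relocate[s: /plano/wegu/bro; d: /grusmo_a/sudismod]
See: ok
Do: filer scribe[p: /grusmo_a/nu; c: smezom]
See: created
Do: filer openup[p: /grusmo_a/nu]
See: smezom
Do: filer peekin[p: /plano]
See: [fobre, wegu/]


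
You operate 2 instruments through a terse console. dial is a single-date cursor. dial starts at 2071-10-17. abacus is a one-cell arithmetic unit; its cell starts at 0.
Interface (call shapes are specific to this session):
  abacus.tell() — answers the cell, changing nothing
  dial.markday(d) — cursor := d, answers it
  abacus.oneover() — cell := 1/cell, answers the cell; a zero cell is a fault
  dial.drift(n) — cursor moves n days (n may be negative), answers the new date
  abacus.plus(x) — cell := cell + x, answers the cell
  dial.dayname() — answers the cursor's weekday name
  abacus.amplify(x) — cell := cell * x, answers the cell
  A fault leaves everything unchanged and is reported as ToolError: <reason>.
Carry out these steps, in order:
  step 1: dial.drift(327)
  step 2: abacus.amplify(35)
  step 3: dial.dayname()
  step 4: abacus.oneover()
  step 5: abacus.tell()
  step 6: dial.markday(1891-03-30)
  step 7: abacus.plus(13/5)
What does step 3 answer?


Answer: Thursday

Derivation:
I invoke drift passing n→327, giving 2072-09-08.
I call amplify passing x→35, and get 0.
I use dayname, giving Thursday.
I invoke oneover, and get ToolError: reciprocal of zero.
I invoke tell, which returns 0.
I run markday passing d→1891-03-30: 1891-03-30.
Invoking plus passing x→13/5, — result: 13/5.


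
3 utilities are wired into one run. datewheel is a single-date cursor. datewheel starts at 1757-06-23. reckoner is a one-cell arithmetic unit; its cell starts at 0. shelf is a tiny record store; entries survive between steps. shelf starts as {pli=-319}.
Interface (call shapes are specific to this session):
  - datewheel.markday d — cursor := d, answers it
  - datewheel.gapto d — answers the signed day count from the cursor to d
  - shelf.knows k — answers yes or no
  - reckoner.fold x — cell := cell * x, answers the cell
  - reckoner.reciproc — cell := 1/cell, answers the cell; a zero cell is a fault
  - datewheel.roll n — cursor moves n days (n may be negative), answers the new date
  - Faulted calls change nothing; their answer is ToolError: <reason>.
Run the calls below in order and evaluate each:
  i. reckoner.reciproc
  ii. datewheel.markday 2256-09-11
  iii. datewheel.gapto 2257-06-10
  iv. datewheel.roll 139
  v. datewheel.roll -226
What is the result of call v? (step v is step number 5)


% reciproc
  ToolError: reciprocal of zero
% markday 2256-09-11
  2256-09-11
% gapto 2257-06-10
  272
% roll 139
  2257-01-28
% roll -226
  2256-06-16

Answer: 2256-06-16


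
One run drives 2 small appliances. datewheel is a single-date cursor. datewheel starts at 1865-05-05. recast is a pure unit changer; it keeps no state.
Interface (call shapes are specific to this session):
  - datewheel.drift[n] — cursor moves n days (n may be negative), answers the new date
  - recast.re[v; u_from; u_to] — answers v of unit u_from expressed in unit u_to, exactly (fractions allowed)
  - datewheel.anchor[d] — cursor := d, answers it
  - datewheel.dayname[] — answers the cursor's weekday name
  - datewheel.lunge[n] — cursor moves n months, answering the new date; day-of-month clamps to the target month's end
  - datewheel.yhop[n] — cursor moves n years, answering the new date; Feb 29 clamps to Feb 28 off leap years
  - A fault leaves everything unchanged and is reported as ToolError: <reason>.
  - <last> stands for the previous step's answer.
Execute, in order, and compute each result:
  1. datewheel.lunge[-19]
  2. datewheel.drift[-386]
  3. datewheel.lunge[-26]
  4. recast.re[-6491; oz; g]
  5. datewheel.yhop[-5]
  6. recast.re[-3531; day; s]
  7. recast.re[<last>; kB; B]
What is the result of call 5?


Answer: 1855-07-14

Derivation:
I try lunge using n='-19', — result: 1863-10-05.
Using drift using n='-386', and observe 1862-09-14.
Calling lunge using n='-26', and see 1860-07-14.
Invoking re using v='-6491', u_from='oz', u_to='g', yielding -294426807367/1600000.
Using yhop using n='-5', → 1855-07-14.
Then re using v='-3531', u_from='day', u_to='s': -305078400.
I call re using v='<last>', u_from='kB', u_to='B', and observe -305078400000.
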